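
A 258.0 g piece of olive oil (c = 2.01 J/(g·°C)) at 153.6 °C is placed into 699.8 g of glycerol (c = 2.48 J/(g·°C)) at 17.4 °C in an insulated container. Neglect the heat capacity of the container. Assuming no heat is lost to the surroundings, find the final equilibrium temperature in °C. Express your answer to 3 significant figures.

T_f = 48.7 °C

Heat lost by olive oil = heat gained by glycerol.
(258.0)(2.01)(153.6 − T) = (699.8)(2.48)(T − 17.4)
518.58 (153.6 − T) = 1735.504 (T − 17.4)
79654 − 518.58 T = 1735.504 T − 30198
109852 = 2254.084 T
T = 48.73 °C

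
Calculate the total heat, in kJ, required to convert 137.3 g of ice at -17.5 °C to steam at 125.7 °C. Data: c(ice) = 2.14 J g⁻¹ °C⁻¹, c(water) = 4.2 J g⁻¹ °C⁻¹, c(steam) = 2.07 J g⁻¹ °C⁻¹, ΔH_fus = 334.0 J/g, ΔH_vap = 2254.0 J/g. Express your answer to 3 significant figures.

q = 425 kJ

q1 (heat ice -17.5→0.0 °C): 137.3 × 2.14 × 17.5 = 5142 J
q2 (melt at 0 °C): 137.3 × 334.0 = 45858 J
q3 (heat water 0.0→100.0 °C): 137.3 × 4.2 × 100.0 = 57666 J
q4 (vaporize at 100 °C): 137.3 × 2254.0 = 309474 J
q5 (heat steam 100.0→125.7 °C): 137.3 × 2.07 × 25.7 = 7304 J
Total: 5142 + 45858 + 57666 + 309474 + 7304 = 425444 J = 425 kJ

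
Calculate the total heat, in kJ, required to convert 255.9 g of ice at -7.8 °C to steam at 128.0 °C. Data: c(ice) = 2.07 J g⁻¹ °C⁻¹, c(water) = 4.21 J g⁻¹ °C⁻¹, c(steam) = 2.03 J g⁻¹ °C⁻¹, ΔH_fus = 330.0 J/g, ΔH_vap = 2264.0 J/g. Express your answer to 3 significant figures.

q = 790 kJ

q1 (heat ice -7.8→0.0 °C): 255.9 × 2.07 × 7.8 = 4132 J
q2 (melt at 0 °C): 255.9 × 330.0 = 84447 J
q3 (heat water 0.0→100.0 °C): 255.9 × 4.21 × 100.0 = 107734 J
q4 (vaporize at 100 °C): 255.9 × 2264.0 = 579358 J
q5 (heat steam 100.0→128.0 °C): 255.9 × 2.03 × 28.0 = 14545 J
Total: 4132 + 84447 + 107734 + 579358 + 14545 = 790216 J = 790 kJ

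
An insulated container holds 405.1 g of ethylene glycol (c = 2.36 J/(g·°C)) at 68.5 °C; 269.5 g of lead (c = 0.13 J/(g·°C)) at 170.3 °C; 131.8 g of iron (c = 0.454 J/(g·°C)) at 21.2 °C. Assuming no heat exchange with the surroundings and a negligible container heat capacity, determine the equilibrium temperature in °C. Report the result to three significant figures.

T_f = 69.2 °C

Σ mᵢcᵢ(T − Tᵢ) = 0  ⇒  T = Σ mᵢcᵢTᵢ / Σ mᵢcᵢ
Σ mᵢcᵢ = 405.1×2.36 + 269.5×0.13 + 131.8×0.454 = 1050.9082
Σ mᵢcᵢTᵢ = 956.036×68.5 + 35.035×170.3 + 59.8372×21.2 = 72723
T = 72723 / 1050.9082 = 69.20 °C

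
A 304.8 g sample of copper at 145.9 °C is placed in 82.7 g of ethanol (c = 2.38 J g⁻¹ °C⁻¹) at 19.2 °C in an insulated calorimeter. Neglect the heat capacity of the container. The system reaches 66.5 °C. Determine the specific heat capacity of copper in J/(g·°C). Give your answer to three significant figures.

q_gained = (82.7 × 2.38) × (66.5 − 19.2) = 9310 J
q_lost = 304.8 × c × (145.9 − 66.5) = 24201.12 c
Set equal: c = 9310 / 24201.12 = 0.385 J/(g·°C)

c = 0.385 J/(g·°C)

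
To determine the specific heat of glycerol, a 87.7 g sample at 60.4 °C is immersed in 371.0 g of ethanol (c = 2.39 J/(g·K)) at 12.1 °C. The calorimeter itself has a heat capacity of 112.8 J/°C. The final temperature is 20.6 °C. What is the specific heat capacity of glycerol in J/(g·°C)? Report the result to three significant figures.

c = 2.43 J/(g·°C)

q_gained = (371.0 × 2.39 + 112.8) × (20.6 − 12.1) = 8496 J
q_lost = 87.7 × c × (60.4 − 20.6) = 3490.46 c
Set equal: c = 8496 / 3490.46 = 2.43 J/(g·°C)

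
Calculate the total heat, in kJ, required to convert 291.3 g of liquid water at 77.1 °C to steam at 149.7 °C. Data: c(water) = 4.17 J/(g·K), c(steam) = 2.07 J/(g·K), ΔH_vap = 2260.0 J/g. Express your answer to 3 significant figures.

q1 (heat water 77.1→100.0 °C): 291.3 × 4.17 × 22.9 = 27817 J
q2 (vaporize at 100 °C): 291.3 × 2260.0 = 658338 J
q3 (heat steam 100.0→149.7 °C): 291.3 × 2.07 × 49.7 = 29969 J
Total: 27817 + 658338 + 29969 = 716124 J = 716 kJ

q = 716 kJ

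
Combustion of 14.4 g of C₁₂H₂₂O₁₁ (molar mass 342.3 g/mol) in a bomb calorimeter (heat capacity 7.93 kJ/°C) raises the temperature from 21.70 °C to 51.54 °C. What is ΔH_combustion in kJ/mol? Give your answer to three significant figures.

ΔT = 51.54 − 21.70 = 29.84 °C
q_cal = C_cal × ΔT = 7.93 × 29.84 = 236.6312 kJ
n = 14.4 / 342.3 = 0.04207 mol
q_rxn = −q_cal = -236.6312 kJ
ΔH = -236.6312 / 0.04207 = -5624.7 kJ/mol

ΔH = -5620 kJ/mol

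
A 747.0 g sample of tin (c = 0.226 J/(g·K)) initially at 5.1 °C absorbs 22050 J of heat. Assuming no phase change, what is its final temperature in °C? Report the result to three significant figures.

T_f = 136 °C

ΔT = q / (m c) = 22050 / (747.0 × 0.226) = 130.6 °C
T_f = 5.1 + 130.6 = 135.7 °C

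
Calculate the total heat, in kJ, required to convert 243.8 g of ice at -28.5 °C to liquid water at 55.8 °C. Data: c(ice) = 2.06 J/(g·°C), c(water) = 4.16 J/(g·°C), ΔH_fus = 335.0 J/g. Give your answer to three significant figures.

q = 153 kJ

q1 (heat ice -28.5→0.0 °C): 243.8 × 2.06 × 28.5 = 14313 J
q2 (melt at 0 °C): 243.8 × 335.0 = 81673 J
q3 (heat water 0.0→55.8 °C): 243.8 × 4.16 × 55.8 = 56593 J
Total: 14313 + 81673 + 56593 = 152579 J = 153 kJ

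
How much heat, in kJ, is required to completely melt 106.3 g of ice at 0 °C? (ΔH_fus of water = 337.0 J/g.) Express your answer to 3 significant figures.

q = m × ΔH_fus = 106.3 × 337.0 = 35820 J = 35.8 kJ

q = 35.8 kJ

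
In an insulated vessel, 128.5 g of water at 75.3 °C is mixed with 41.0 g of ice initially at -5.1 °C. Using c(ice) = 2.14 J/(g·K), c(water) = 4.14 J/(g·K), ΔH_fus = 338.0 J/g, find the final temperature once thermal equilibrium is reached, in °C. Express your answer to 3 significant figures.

Heat to bring ice to 0 °C and melt it: q₁ = 41.0×2.14×5.1 + 41.0×338.0 = 14305 J
Heat the water can supply cooling to 0 °C: 128.5×4.14×75.3 = 40058.8 J > q₁, so all ice melts.
Energy balance: 128.5×4.14×(75.3 − T) = 14305 + 41.0×4.14×(T − 0)
531.99(75.3 − T) = 14305 + 169.74 T
40058.8 − 14305 = 701.73 T
T = 25753.8 / 701.73 = 36.70 °C

T_f = 36.7 °C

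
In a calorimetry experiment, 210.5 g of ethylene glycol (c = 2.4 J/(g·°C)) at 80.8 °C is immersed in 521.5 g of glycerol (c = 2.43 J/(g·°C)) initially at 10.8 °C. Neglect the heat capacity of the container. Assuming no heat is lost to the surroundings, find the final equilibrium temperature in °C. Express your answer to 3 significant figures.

Heat lost by ethylene glycol = heat gained by glycerol.
(210.5)(2.4)(80.8 − T) = (521.5)(2.43)(T − 10.8)
505.2 (80.8 − T) = 1267.245 (T − 10.8)
40820 − 505.2 T = 1267.245 T − 13686
54506 = 1772.445 T
T = 30.75 °C

T_f = 30.8 °C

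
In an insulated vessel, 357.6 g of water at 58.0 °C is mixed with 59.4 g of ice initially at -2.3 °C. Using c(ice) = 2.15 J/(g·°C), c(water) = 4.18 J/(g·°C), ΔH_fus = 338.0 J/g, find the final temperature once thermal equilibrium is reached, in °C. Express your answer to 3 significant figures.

Heat to bring ice to 0 °C and melt it: q₁ = 59.4×2.15×2.3 + 59.4×338.0 = 20371 J
Heat the water can supply cooling to 0 °C: 357.6×4.18×58.0 = 86696.5 J > q₁, so all ice melts.
Energy balance: 357.6×4.18×(58.0 − T) = 20371 + 59.4×4.18×(T − 0)
1494.768(58.0 − T) = 20371 + 248.292 T
86696.5 − 20371 = 1743.060 T
T = 66325.5 / 1743.060 = 38.05 °C

T_f = 38.1 °C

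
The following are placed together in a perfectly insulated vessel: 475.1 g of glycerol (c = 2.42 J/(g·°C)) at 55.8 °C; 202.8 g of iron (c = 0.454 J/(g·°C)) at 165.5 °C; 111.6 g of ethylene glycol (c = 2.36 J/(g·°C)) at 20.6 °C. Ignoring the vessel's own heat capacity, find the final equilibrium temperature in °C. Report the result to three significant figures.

T_f = 56.4 °C

Σ mᵢcᵢ(T − Tᵢ) = 0  ⇒  T = Σ mᵢcᵢTᵢ / Σ mᵢcᵢ
Σ mᵢcᵢ = 475.1×2.42 + 202.8×0.454 + 111.6×2.36 = 1505.1892
Σ mᵢcᵢTᵢ = 1149.742×55.8 + 92.0712×165.5 + 263.376×20.6 = 84819
T = 84819 / 1505.1892 = 56.35 °C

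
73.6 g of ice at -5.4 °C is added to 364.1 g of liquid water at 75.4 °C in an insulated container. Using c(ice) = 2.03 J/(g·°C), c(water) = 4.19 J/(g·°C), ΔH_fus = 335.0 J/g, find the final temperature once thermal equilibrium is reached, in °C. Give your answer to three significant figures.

T_f = 48.8 °C

Heat to bring ice to 0 °C and melt it: q₁ = 73.6×2.03×5.4 + 73.6×335.0 = 25463 J
Heat the water can supply cooling to 0 °C: 364.1×4.19×75.4 = 115029 J > q₁, so all ice melts.
Energy balance: 364.1×4.19×(75.4 − T) = 25463 + 73.6×4.19×(T − 0)
1525.579(75.4 − T) = 25463 + 308.384 T
115029 − 25463 = 1833.963 T
T = 89566 / 1833.963 = 48.84 °C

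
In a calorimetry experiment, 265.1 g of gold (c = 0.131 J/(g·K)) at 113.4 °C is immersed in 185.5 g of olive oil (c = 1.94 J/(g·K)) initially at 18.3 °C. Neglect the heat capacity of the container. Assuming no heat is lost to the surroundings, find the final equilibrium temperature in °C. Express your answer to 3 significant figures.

Heat lost by gold = heat gained by olive oil.
(265.1)(0.131)(113.4 − T) = (185.5)(1.94)(T − 18.3)
34.7281 (113.4 − T) = 359.87 (T − 18.3)
3938.2 − 34.7281 T = 359.87 T − 6585.6
10523.8 = 394.5981 T
T = 26.67 °C

T_f = 26.7 °C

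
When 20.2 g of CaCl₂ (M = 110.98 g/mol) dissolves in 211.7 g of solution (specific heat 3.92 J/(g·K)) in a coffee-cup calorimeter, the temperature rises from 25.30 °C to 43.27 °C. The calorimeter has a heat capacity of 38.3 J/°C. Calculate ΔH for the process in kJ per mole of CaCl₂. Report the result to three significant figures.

ΔH = -85.7 kJ/mol

|ΔT| = |43.27 − 25.30| = 17.97 °C
|q_surr| = (211.7 × 3.92 + 38.3) × 17.97 = 868.164 × 17.97 = 15600 J
n(CaCl₂) = 20.2 / 110.98 = 0.1820 mol
Temperature rose, so q_rxn = −|q_surr| = -15.60 kJ
ΔH = q_rxn / n = -85.71 kJ/mol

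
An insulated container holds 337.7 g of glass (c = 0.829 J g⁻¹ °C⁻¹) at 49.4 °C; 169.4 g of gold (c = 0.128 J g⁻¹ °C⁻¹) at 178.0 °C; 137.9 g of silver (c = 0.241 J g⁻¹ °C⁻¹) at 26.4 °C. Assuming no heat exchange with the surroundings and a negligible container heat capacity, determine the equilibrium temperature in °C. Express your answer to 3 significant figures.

T_f = 55.4 °C

Σ mᵢcᵢ(T − Tᵢ) = 0  ⇒  T = Σ mᵢcᵢTᵢ / Σ mᵢcᵢ
Σ mᵢcᵢ = 337.7×0.829 + 169.4×0.128 + 137.9×0.241 = 334.8704
Σ mᵢcᵢTᵢ = 279.9533×49.4 + 21.6832×178.0 + 33.2339×26.4 = 18567
T = 18567 / 334.8704 = 55.445 °C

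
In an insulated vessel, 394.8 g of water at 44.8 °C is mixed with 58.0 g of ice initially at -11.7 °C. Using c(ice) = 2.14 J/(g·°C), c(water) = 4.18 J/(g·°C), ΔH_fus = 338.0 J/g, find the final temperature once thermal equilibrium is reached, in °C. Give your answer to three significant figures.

Heat to bring ice to 0 °C and melt it: q₁ = 58.0×2.14×11.7 + 58.0×338.0 = 21056 J
Heat the water can supply cooling to 0 °C: 394.8×4.18×44.8 = 73931.8 J > q₁, so all ice melts.
Energy balance: 394.8×4.18×(44.8 − T) = 21056 + 58.0×4.18×(T − 0)
1650.264(44.8 − T) = 21056 + 242.44 T
73931.8 − 21056 = 1892.704 T
T = 52875.8 / 1892.704 = 27.94 °C

T_f = 27.9 °C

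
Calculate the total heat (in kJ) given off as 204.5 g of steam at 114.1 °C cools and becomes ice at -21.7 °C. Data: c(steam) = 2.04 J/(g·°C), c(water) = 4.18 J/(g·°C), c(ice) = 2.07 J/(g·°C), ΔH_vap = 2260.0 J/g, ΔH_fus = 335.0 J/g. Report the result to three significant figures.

q1 (cool steam 114.1→100 °C): 204.5 × 2.04 × 14.1 = 5882 J
q2 (condense at 100 °C): 204.5 × 2260.0 = 462170 J
q3 (cool water 100→0 °C): 204.5 × 4.18 × 100.0 = 85481 J
q4 (freeze at 0 °C): 204.5 × 335.0 = 68508 J
q5 (cool ice 0→-21.7 °C): 204.5 × 2.07 × 21.7 = 9186 J
Total: 5882 + 462170 + 85481 + 68508 + 9186 = 631227 J = 631 kJ

q = 631 kJ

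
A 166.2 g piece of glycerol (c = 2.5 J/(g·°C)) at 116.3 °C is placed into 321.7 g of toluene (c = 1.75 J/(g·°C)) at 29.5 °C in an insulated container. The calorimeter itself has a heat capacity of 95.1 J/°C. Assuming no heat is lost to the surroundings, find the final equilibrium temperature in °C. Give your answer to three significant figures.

T_f = 63.1 °C

Heat lost by glycerol = heat gained by toluene + calorimeter.
(166.2)(2.5)(116.3 − T) = [(321.7)(1.75) + 95.1](T − 29.5)
415.5 (116.3 − T) = 658.075 (T − 29.5)
48323 − 415.5 T = 658.075 T − 19413
67736 = 1073.575 T
T = 63.09 °C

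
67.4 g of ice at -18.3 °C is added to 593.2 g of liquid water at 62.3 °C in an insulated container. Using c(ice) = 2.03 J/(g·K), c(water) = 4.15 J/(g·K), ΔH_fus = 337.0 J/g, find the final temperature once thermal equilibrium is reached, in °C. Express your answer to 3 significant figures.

Heat to bring ice to 0 °C and melt it: q₁ = 67.4×2.03×18.3 + 67.4×337.0 = 25218 J
Heat the water can supply cooling to 0 °C: 593.2×4.15×62.3 = 153369 J > q₁, so all ice melts.
Energy balance: 593.2×4.15×(62.3 − T) = 25218 + 67.4×4.15×(T − 0)
2461.78(62.3 − T) = 25218 + 279.71 T
153369 − 25218 = 2741.49 T
T = 128151 / 2741.49 = 46.745 °C

T_f = 46.7 °C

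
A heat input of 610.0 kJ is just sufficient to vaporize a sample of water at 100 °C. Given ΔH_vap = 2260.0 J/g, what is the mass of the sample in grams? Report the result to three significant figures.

m = 270 g

m = q / ΔH_vap = 610000 J / 2260.0 J/g = 270 g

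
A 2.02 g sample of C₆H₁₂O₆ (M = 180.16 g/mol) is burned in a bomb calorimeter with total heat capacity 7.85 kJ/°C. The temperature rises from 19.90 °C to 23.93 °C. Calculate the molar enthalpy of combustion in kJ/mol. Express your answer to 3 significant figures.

ΔH = -2820 kJ/mol

ΔT = 23.93 − 19.90 = 4.03 °C
q_cal = C_cal × ΔT = 7.85 × 4.03 = 31.6355 kJ
n = 2.02 / 180.16 = 0.01121 mol
q_rxn = −q_cal = -31.6355 kJ
ΔH = -31.6355 / 0.01121 = -2822 kJ/mol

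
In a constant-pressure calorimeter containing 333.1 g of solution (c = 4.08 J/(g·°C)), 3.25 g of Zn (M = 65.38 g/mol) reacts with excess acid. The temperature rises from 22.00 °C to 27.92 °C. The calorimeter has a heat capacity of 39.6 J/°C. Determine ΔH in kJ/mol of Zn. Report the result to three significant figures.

|ΔT| = |27.92 − 22.00| = 5.92 °C
|q_surr| = (333.1 × 4.08 + 39.6) × 5.92 = 1398.648 × 5.92 = 8280 J
n(Zn) = 3.25 / 65.38 = 0.04971 mol
Temperature rose, so q_rxn = −|q_surr| = -8.280 kJ
ΔH = q_rxn / n = -166.6 kJ/mol

ΔH = -167 kJ/mol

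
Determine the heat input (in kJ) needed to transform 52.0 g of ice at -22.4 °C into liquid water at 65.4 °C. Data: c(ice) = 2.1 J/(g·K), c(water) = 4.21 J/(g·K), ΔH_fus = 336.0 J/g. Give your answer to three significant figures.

q = 34.2 kJ

q1 (heat ice -22.4→0.0 °C): 52.0 × 2.1 × 22.4 = 2446 J
q2 (melt at 0 °C): 52.0 × 336.0 = 17472 J
q3 (heat water 0.0→65.4 °C): 52.0 × 4.21 × 65.4 = 14317 J
Total: 2446 + 17472 + 14317 = 34235 J = 34.2 kJ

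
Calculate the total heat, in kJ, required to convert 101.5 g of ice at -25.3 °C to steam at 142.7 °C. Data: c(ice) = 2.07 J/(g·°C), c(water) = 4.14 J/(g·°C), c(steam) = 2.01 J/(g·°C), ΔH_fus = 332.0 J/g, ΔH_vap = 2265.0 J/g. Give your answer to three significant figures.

q = 320 kJ

q1 (heat ice -25.3→0.0 °C): 101.5 × 2.07 × 25.3 = 5316 J
q2 (melt at 0 °C): 101.5 × 332.0 = 33698 J
q3 (heat water 0.0→100.0 °C): 101.5 × 4.14 × 100.0 = 42021 J
q4 (vaporize at 100 °C): 101.5 × 2265.0 = 229898 J
q5 (heat steam 100.0→142.7 °C): 101.5 × 2.01 × 42.7 = 8711 J
Total: 5316 + 33698 + 42021 + 229898 + 8711 = 319644 J = 320 kJ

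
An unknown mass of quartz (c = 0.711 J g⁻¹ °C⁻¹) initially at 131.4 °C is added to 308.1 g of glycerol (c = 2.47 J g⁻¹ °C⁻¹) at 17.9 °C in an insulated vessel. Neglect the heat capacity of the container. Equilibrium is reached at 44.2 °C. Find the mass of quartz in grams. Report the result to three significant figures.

m = 323 g

q_gained = (308.1 × 2.47) × (44.2 − 17.9) = 20010 J
q_lost = m × 0.711 × (131.4 − 44.2) = 61.9992 m
m = 20010 / 61.9992 = 323 g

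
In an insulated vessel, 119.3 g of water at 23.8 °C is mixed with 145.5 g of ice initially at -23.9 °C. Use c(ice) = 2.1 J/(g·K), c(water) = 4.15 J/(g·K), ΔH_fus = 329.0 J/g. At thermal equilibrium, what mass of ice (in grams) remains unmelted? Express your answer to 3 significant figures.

m_ice remaining = 132 g

Heat to warm all ice to 0 °C: 145.5×2.1×23.9 = 7302.6 J
Heat released by water cooling to 0 °C: 119.3×4.15×23.8 = 11783 J
11783 J < 7302.6 + 145.5×329.0 = 55172.1 J, so not all ice melts; final T = 0 °C.
Heat left for melting: 11783 − 7302.6 = 4480.4 J
Mass melted = 4480.4 / 329.0 = 13.62 g
Ice remaining = 145.5 − 13.62 = 131.88 g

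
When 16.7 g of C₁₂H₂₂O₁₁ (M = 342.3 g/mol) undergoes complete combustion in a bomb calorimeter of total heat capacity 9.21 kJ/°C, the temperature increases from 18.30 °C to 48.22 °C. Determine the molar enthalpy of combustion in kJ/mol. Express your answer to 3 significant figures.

ΔT = 48.22 − 18.30 = 29.92 °C
q_cal = C_cal × ΔT = 9.21 × 29.92 = 275.5632 kJ
n = 16.7 / 342.3 = 0.04879 mol
q_rxn = −q_cal = -275.5632 kJ
ΔH = -275.5632 / 0.04879 = -5648 kJ/mol

ΔH = -5650 kJ/mol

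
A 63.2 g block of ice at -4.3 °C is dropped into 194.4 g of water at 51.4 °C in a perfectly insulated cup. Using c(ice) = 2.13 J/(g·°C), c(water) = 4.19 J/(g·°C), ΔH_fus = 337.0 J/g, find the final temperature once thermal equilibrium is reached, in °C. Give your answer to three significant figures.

T_f = 18.5 °C

Heat to bring ice to 0 °C and melt it: q₁ = 63.2×2.13×4.3 + 63.2×337.0 = 21877 J
Heat the water can supply cooling to 0 °C: 194.4×4.19×51.4 = 41867.2 J > q₁, so all ice melts.
Energy balance: 194.4×4.19×(51.4 − T) = 21877 + 63.2×4.19×(T − 0)
814.536(51.4 − T) = 21877 + 264.808 T
41867.2 − 21877 = 1079.344 T
T = 19990.2 / 1079.344 = 18.52 °C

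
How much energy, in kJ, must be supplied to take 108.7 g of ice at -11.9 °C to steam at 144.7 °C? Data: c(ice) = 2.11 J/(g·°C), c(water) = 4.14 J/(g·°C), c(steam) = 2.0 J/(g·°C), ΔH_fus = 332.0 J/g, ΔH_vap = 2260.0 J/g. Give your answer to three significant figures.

q = 339 kJ

q1 (heat ice -11.9→0.0 °C): 108.7 × 2.11 × 11.9 = 2729 J
q2 (melt at 0 °C): 108.7 × 332.0 = 36088 J
q3 (heat water 0.0→100.0 °C): 108.7 × 4.14 × 100.0 = 45002 J
q4 (vaporize at 100 °C): 108.7 × 2260.0 = 245662 J
q5 (heat steam 100.0→144.7 °C): 108.7 × 2.0 × 44.7 = 9718 J
Total: 2729 + 36088 + 45002 + 245662 + 9718 = 339199 J = 339 kJ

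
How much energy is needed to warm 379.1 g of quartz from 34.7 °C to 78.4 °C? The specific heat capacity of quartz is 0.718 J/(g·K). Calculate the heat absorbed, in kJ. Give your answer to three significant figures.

q = m c ΔT = 379.1 × 0.718 × (78.4 − 34.7)
q = 379.1 × 0.718 × 43.7 = 11890 J = 11.9 kJ

q = 11.9 kJ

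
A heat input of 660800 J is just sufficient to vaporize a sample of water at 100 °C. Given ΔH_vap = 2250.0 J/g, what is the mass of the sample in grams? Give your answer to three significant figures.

m = 294 g

m = q / ΔH_vap = 660800 J / 2250.0 J/g = 294 g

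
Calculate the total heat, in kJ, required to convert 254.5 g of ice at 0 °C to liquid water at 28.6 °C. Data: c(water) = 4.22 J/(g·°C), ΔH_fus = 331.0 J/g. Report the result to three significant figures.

q = 115 kJ

q1 (melt at 0 °C): 254.5 × 331.0 = 84240 J
q2 (heat water 0.0→28.6 °C): 254.5 × 4.22 × 28.6 = 30716 J
Total: 84240 + 30716 = 114956 J = 115 kJ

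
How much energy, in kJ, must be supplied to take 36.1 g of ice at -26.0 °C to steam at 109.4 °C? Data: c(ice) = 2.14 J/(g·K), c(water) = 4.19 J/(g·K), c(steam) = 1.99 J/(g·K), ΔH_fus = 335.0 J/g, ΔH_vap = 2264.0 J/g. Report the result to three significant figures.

q1 (heat ice -26.0→0.0 °C): 36.1 × 2.14 × 26.0 = 2009 J
q2 (melt at 0 °C): 36.1 × 335.0 = 12094 J
q3 (heat water 0.0→100.0 °C): 36.1 × 4.19 × 100.0 = 15126 J
q4 (vaporize at 100 °C): 36.1 × 2264.0 = 81730 J
q5 (heat steam 100.0→109.4 °C): 36.1 × 1.99 × 9.4 = 675 J
Total: 2009 + 12094 + 15126 + 81730 + 675 = 111634 J = 112 kJ

q = 112 kJ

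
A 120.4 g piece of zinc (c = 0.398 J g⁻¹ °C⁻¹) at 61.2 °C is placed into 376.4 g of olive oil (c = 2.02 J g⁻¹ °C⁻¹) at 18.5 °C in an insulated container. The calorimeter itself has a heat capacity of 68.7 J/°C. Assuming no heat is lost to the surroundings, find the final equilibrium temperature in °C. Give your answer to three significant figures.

T_f = 20.8 °C

Heat lost by zinc = heat gained by olive oil + calorimeter.
(120.4)(0.398)(61.2 − T) = [(376.4)(2.02) + 68.7](T − 18.5)
47.9192 (61.2 − T) = 829.028 (T − 18.5)
2932.7 − 47.9192 T = 829.028 T − 15337
18269.7 = 876.9472 T
T = 20.83 °C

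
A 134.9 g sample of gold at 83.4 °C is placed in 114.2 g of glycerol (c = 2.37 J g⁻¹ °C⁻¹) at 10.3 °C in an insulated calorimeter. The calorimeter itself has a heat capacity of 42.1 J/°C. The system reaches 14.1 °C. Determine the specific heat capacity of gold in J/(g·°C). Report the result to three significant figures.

c = 0.127 J/(g·°C)

q_gained = (114.2 × 2.37 + 42.1) × (14.1 − 10.3) = 1188 J
q_lost = 134.9 × c × (83.4 − 14.1) = 9348.57 c
Set equal: c = 1188 / 9348.57 = 0.127 J/(g·°C)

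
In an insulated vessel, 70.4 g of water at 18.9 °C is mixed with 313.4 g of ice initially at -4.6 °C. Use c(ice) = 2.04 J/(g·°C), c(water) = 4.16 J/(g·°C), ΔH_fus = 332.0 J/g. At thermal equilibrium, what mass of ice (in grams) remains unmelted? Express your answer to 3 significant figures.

m_ice remaining = 306 g

Heat to warm all ice to 0 °C: 313.4×2.04×4.6 = 2940.9 J
Heat released by water cooling to 0 °C: 70.4×4.16×18.9 = 5535.1 J
5535.1 J < 2940.9 + 313.4×332.0 = 106989.7 J, so not all ice melts; final T = 0 °C.
Heat left for melting: 5535.1 − 2940.9 = 2594.2 J
Mass melted = 2594.2 / 332.0 = 7.814 g
Ice remaining = 313.4 − 7.814 = 305.586 g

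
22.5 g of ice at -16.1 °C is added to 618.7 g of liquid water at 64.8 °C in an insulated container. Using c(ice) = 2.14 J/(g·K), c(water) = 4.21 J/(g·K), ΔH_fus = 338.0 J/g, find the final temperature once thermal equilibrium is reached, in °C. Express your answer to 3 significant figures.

T_f = 59.4 °C

Heat to bring ice to 0 °C and melt it: q₁ = 22.5×2.14×16.1 + 22.5×338.0 = 8380.2 J
Heat the water can supply cooling to 0 °C: 618.7×4.21×64.8 = 168786 J > q₁, so all ice melts.
Energy balance: 618.7×4.21×(64.8 − T) = 8380.2 + 22.5×4.21×(T − 0)
2604.727(64.8 − T) = 8380.2 + 94.725 T
168786 − 8380.2 = 2699.452 T
T = 160405.8 / 2699.452 = 59.42 °C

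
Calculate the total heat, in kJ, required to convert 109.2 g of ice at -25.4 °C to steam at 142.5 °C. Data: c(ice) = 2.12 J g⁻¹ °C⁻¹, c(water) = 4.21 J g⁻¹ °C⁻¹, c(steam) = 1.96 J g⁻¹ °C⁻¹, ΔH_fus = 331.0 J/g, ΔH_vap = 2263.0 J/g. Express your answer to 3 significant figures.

q1 (heat ice -25.4→0.0 °C): 109.2 × 2.12 × 25.4 = 5880 J
q2 (melt at 0 °C): 109.2 × 331.0 = 36145 J
q3 (heat water 0.0→100.0 °C): 109.2 × 4.21 × 100.0 = 45973 J
q4 (vaporize at 100 °C): 109.2 × 2263.0 = 247120 J
q5 (heat steam 100.0→142.5 °C): 109.2 × 1.96 × 42.5 = 9096 J
Total: 5880 + 36145 + 45973 + 247120 + 9096 = 344214 J = 344 kJ

q = 344 kJ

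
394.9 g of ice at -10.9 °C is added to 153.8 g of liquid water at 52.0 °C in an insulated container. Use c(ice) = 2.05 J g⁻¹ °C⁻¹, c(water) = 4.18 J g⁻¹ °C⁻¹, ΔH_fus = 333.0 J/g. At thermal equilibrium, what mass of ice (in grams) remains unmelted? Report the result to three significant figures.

Heat to warm all ice to 0 °C: 394.9×2.05×10.9 = 8824.0 J
Heat released by water cooling to 0 °C: 153.8×4.18×52.0 = 33430 J
33430 J < 8824.0 + 394.9×333.0 = 140325.7 J, so not all ice melts; final T = 0 °C.
Heat left for melting: 33430 − 8824.0 = 24606.0 J
Mass melted = 24606.0 / 333.0 = 73.89 g
Ice remaining = 394.9 − 73.89 = 321.01 g

m_ice remaining = 321 g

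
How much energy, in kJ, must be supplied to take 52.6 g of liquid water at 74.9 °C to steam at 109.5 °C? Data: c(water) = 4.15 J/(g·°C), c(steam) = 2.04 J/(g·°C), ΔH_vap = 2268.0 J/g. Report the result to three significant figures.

q = 126 kJ

q1 (heat water 74.9→100.0 °C): 52.6 × 4.15 × 25.1 = 5479 J
q2 (vaporize at 100 °C): 52.6 × 2268.0 = 119297 J
q3 (heat steam 100.0→109.5 °C): 52.6 × 2.04 × 9.5 = 1019 J
Total: 5479 + 119297 + 1019 = 125795 J = 126 kJ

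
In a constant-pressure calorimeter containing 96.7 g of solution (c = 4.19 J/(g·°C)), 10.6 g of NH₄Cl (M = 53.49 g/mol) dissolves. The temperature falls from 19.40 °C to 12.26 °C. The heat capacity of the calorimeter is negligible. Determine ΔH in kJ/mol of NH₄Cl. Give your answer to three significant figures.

|ΔT| = |12.26 − 19.40| = 7.14 °C
|q_surr| = (96.7 × 4.19) × 7.14 = 405.173 × 7.14 = 2893 J
n(NH₄Cl) = 10.6 / 53.49 = 0.1982 mol
Temperature fell, so q_rxn = +|q_surr| = 2.893 kJ
ΔH = q_rxn / n = 14.60 kJ/mol

ΔH = 14.6 kJ/mol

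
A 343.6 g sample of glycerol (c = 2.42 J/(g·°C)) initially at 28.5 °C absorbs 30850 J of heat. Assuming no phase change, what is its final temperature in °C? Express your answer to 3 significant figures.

T_f = 65.6 °C

ΔT = q / (m c) = 30850 / (343.6 × 2.42) = 37.10 °C
T_f = 28.5 + 37.10 = 65.60 °C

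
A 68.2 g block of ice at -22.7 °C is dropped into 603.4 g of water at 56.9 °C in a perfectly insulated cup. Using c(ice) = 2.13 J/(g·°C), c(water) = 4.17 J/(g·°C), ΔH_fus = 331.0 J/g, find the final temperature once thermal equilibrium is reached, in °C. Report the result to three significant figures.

T_f = 41.9 °C

Heat to bring ice to 0 °C and melt it: q₁ = 68.2×2.13×22.7 + 68.2×331.0 = 25872 J
Heat the water can supply cooling to 0 °C: 603.4×4.17×56.9 = 143171 J > q₁, so all ice melts.
Energy balance: 603.4×4.17×(56.9 − T) = 25872 + 68.2×4.17×(T − 0)
2516.178(56.9 − T) = 25872 + 284.394 T
143171 − 25872 = 2800.572 T
T = 117299 / 2800.572 = 41.88 °C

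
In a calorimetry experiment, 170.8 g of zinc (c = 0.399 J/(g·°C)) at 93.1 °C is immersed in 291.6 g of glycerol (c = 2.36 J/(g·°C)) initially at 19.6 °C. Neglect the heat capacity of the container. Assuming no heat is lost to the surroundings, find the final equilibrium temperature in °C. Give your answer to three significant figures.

T_f = 26.2 °C

Heat lost by zinc = heat gained by glycerol.
(170.8)(0.399)(93.1 − T) = (291.6)(2.36)(T − 19.6)
68.1492 (93.1 − T) = 688.176 (T − 19.6)
6344.7 − 68.1492 T = 688.176 T − 13488
19832.7 = 756.3252 T
T = 26.22 °C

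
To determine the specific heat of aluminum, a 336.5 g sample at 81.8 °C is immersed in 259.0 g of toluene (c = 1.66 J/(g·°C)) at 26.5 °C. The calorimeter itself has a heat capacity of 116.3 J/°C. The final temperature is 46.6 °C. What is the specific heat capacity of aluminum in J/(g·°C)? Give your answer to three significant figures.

c = 0.927 J/(g·°C)

q_gained = (259.0 × 1.66 + 116.3) × (46.6 − 26.5) = 10980 J
q_lost = 336.5 × c × (81.8 − 46.6) = 11844.8 c
Set equal: c = 10980 / 11844.8 = 0.927 J/(g·°C)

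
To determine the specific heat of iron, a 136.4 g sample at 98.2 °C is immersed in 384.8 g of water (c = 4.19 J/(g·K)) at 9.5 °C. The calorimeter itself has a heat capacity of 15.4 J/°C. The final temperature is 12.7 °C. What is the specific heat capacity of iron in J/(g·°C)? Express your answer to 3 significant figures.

c = 0.447 J/(g·°C)

q_gained = (384.8 × 4.19 + 15.4) × (12.7 − 9.5) = 5209 J
q_lost = 136.4 × c × (98.2 − 12.7) = 11662.2 c
Set equal: c = 5209 / 11662.2 = 0.447 J/(g·°C)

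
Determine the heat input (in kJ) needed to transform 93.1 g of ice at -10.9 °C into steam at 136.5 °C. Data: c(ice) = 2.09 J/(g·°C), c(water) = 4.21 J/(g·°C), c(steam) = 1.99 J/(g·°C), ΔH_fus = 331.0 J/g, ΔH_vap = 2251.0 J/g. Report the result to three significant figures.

q1 (heat ice -10.9→0.0 °C): 93.1 × 2.09 × 10.9 = 2121 J
q2 (melt at 0 °C): 93.1 × 331.0 = 30816 J
q3 (heat water 0.0→100.0 °C): 93.1 × 4.21 × 100.0 = 39195 J
q4 (vaporize at 100 °C): 93.1 × 2251.0 = 209568 J
q5 (heat steam 100.0→136.5 °C): 93.1 × 1.99 × 36.5 = 6762 J
Total: 2121 + 30816 + 39195 + 209568 + 6762 = 288462 J = 288 kJ

q = 288 kJ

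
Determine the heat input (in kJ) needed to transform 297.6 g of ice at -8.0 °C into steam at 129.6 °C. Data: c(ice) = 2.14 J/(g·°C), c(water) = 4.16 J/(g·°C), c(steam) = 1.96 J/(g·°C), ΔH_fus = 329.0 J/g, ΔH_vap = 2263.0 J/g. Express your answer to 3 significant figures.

q1 (heat ice -8.0→0.0 °C): 297.6 × 2.14 × 8.0 = 5095 J
q2 (melt at 0 °C): 297.6 × 329.0 = 97910 J
q3 (heat water 0.0→100.0 °C): 297.6 × 4.16 × 100.0 = 123802 J
q4 (vaporize at 100 °C): 297.6 × 2263.0 = 673469 J
q5 (heat steam 100.0→129.6 °C): 297.6 × 1.96 × 29.6 = 17266 J
Total: 5095 + 97910 + 123802 + 673469 + 17266 = 917542 J = 918 kJ

q = 918 kJ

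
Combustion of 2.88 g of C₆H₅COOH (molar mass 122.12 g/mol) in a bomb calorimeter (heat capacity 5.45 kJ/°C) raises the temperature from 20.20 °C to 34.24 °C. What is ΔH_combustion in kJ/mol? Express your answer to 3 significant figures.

ΔT = 34.24 − 20.20 = 14.04 °C
q_cal = C_cal × ΔT = 5.45 × 14.04 = 76.518 kJ
n = 2.88 / 122.12 = 0.023583 mol
q_rxn = −q_cal = -76.518 kJ
ΔH = -76.518 / 0.023583 = -3244.6 kJ/mol

ΔH = -3240 kJ/mol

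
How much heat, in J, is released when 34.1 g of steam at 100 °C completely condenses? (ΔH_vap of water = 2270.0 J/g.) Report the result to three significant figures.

q = 77400 J

q = m × ΔH_vap = 34.1 × 2270.0 = 77410 J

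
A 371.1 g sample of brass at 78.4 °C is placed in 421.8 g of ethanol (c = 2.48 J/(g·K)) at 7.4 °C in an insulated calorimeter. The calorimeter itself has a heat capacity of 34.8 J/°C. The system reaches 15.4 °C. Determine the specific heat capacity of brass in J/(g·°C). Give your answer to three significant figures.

q_gained = (421.8 × 2.48 + 34.8) × (15.4 − 7.4) = 8647 J
q_lost = 371.1 × c × (78.4 − 15.4) = 23379.3 c
Set equal: c = 8647 / 23379.3 = 0.370 J/(g·°C)

c = 0.370 J/(g·°C)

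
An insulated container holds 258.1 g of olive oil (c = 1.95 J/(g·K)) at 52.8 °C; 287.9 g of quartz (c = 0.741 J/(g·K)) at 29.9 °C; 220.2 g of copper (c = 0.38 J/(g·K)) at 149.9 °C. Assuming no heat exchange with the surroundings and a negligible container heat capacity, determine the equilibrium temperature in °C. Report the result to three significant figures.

Σ mᵢcᵢ(T − Tᵢ) = 0  ⇒  T = Σ mᵢcᵢTᵢ / Σ mᵢcᵢ
Σ mᵢcᵢ = 258.1×1.95 + 287.9×0.741 + 220.2×0.38 = 800.3049
Σ mᵢcᵢTᵢ = 503.295×52.8 + 213.3339×29.9 + 83.676×149.9 = 45496
T = 45496 / 800.3049 = 56.848 °C

T_f = 56.8 °C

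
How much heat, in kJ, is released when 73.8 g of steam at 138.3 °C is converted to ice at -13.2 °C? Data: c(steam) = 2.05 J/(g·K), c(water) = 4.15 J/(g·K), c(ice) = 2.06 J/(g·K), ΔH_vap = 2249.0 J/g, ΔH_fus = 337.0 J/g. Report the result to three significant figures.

q1 (cool steam 138.3→100 °C): 73.8 × 2.05 × 38.3 = 5794 J
q2 (condense at 100 °C): 73.8 × 2249.0 = 165976 J
q3 (cool water 100→0 °C): 73.8 × 4.15 × 100.0 = 30627 J
q4 (freeze at 0 °C): 73.8 × 337.0 = 24871 J
q5 (cool ice 0→-13.2 °C): 73.8 × 2.06 × 13.2 = 2007 J
Total: 5794 + 165976 + 30627 + 24871 + 2007 = 229275 J = 229 kJ

q = 229 kJ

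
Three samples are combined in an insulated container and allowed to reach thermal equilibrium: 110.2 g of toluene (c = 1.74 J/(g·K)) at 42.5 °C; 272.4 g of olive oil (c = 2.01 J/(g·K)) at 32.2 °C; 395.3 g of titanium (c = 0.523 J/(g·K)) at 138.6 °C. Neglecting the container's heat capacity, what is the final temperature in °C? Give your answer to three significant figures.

Σ mᵢcᵢ(T − Tᵢ) = 0  ⇒  T = Σ mᵢcᵢTᵢ / Σ mᵢcᵢ
Σ mᵢcᵢ = 110.2×1.74 + 272.4×2.01 + 395.3×0.523 = 946.0139
Σ mᵢcᵢTᵢ = 191.748×42.5 + 547.524×32.2 + 206.7419×138.6 = 54434
T = 54434 / 946.0139 = 57.54 °C

T_f = 57.5 °C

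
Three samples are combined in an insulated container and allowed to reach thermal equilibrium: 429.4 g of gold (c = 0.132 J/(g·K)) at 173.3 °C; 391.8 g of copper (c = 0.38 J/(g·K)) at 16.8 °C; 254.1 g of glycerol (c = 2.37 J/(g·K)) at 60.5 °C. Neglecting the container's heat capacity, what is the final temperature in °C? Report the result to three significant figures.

T_f = 60.4 °C

Σ mᵢcᵢ(T − Tᵢ) = 0  ⇒  T = Σ mᵢcᵢTᵢ / Σ mᵢcᵢ
Σ mᵢcᵢ = 429.4×0.132 + 391.8×0.38 + 254.1×2.37 = 807.7818
Σ mᵢcᵢTᵢ = 56.6808×173.3 + 148.884×16.8 + 602.217×60.5 = 48758
T = 48758 / 807.7818 = 60.36 °C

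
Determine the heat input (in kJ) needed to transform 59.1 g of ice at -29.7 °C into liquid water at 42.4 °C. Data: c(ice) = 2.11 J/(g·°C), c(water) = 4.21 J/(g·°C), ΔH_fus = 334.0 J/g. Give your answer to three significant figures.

q = 34.0 kJ

q1 (heat ice -29.7→0.0 °C): 59.1 × 2.11 × 29.7 = 3704 J
q2 (melt at 0 °C): 59.1 × 334.0 = 19739 J
q3 (heat water 0.0→42.4 °C): 59.1 × 4.21 × 42.4 = 10550 J
Total: 3704 + 19739 + 10550 = 33993 J = 34.0 kJ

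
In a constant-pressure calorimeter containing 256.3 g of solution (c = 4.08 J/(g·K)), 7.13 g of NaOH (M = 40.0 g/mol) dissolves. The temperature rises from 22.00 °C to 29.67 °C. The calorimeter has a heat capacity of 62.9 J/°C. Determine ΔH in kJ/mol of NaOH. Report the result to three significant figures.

|ΔT| = |29.67 − 22.00| = 7.67 °C
|q_surr| = (256.3 × 4.08 + 62.9) × 7.67 = 1108.604 × 7.67 = 8503 J
n(NaOH) = 7.13 / 40.0 = 0.1783 mol
Temperature rose, so q_rxn = −|q_surr| = -8.503 kJ
ΔH = q_rxn / n = -47.69 kJ/mol

ΔH = -47.7 kJ/mol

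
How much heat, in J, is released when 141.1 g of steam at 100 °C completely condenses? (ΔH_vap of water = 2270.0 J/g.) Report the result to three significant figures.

q = m × ΔH_vap = 141.1 × 2270.0 = 320300 J

q = 320000 J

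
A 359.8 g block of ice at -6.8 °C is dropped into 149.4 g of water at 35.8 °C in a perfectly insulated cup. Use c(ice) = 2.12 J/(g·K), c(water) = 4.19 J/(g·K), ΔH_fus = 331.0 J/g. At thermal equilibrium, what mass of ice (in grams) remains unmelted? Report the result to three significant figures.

Heat to warm all ice to 0 °C: 359.8×2.12×6.8 = 5186.9 J
Heat released by water cooling to 0 °C: 149.4×4.19×35.8 = 22410 J
22410 J < 5186.9 + 359.8×331.0 = 124280.7 J, so not all ice melts; final T = 0 °C.
Heat left for melting: 22410 − 5186.9 = 17223.1 J
Mass melted = 17223.1 / 331.0 = 52.03 g
Ice remaining = 359.8 − 52.03 = 307.77 g

m_ice remaining = 308 g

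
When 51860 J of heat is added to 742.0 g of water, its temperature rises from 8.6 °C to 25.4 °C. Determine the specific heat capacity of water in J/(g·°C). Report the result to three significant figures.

c = q / (m ΔT) = 51860 / (742.0 × 16.8)
c = 51860 / 12465.6 = 4.16 J/(g·°C)

c = 4.16 J/(g·°C)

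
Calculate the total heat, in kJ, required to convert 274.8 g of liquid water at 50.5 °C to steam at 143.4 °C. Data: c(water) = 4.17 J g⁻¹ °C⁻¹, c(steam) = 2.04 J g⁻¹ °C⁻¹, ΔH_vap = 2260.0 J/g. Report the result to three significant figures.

q1 (heat water 50.5→100.0 °C): 274.8 × 4.17 × 49.5 = 56723 J
q2 (vaporize at 100 °C): 274.8 × 2260.0 = 621048 J
q3 (heat steam 100.0→143.4 °C): 274.8 × 2.04 × 43.4 = 24330 J
Total: 56723 + 621048 + 24330 = 702101 J = 702 kJ

q = 702 kJ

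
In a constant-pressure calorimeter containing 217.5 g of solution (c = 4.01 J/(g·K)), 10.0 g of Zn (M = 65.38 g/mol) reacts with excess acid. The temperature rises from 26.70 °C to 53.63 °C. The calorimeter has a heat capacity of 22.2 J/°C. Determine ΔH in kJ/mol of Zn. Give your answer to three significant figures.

|ΔT| = |53.63 − 26.70| = 26.93 °C
|q_surr| = (217.5 × 4.01 + 22.2) × 26.93 = 894.375 × 26.93 = 24090 J
n(Zn) = 10.0 / 65.38 = 0.1530 mol
Temperature rose, so q_rxn = −|q_surr| = -24.09 kJ
ΔH = q_rxn / n = -157.45 kJ/mol

ΔH = -157 kJ/mol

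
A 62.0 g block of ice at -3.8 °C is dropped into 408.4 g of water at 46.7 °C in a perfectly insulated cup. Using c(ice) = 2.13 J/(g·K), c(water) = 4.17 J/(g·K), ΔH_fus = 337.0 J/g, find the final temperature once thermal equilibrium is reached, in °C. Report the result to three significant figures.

Heat to bring ice to 0 °C and melt it: q₁ = 62.0×2.13×3.8 + 62.0×337.0 = 21396 J
Heat the water can supply cooling to 0 °C: 408.4×4.17×46.7 = 79531.4 J > q₁, so all ice melts.
Energy balance: 408.4×4.17×(46.7 − T) = 21396 + 62.0×4.17×(T − 0)
1703.028(46.7 − T) = 21396 + 258.54 T
79531.4 − 21396 = 1961.568 T
T = 58135.4 / 1961.568 = 29.64 °C

T_f = 29.6 °C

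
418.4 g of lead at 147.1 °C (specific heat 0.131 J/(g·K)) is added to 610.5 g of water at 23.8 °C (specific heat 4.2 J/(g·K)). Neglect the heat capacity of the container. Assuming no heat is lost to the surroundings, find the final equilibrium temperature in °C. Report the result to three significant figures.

Heat lost by lead = heat gained by water.
(418.4)(0.131)(147.1 − T) = (610.5)(4.2)(T − 23.8)
54.8104 (147.1 − T) = 2564.1 (T − 23.8)
8062.6 − 54.8104 T = 2564.1 T − 61026
69088.6 = 2618.9104 T
T = 26.38 °C

T_f = 26.4 °C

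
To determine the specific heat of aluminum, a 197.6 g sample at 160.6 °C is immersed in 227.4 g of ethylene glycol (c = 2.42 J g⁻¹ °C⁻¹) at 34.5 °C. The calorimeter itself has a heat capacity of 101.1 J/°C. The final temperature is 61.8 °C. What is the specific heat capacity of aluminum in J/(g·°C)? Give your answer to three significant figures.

c = 0.911 J/(g·°C)

q_gained = (227.4 × 2.42 + 101.1) × (61.8 − 34.5) = 17780 J
q_lost = 197.6 × c × (160.6 − 61.8) = 19522.88 c
Set equal: c = 17780 / 19522.88 = 0.911 J/(g·°C)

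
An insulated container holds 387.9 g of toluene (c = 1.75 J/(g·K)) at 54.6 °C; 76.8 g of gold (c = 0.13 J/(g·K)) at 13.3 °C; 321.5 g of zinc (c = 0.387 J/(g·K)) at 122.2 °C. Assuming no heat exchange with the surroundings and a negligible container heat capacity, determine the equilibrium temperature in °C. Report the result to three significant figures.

T_f = 64.4 °C

Σ mᵢcᵢ(T − Tᵢ) = 0  ⇒  T = Σ mᵢcᵢTᵢ / Σ mᵢcᵢ
Σ mᵢcᵢ = 387.9×1.75 + 76.8×0.13 + 321.5×0.387 = 813.2295
Σ mᵢcᵢTᵢ = 678.825×54.6 + 9.984×13.3 + 124.4205×122.2 = 52401
T = 52401 / 813.2295 = 64.44 °C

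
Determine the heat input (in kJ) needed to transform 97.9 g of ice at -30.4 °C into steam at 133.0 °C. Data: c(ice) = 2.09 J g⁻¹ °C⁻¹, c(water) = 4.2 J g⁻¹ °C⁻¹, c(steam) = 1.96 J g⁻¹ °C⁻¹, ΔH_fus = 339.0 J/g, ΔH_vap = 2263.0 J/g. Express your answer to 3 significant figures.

q1 (heat ice -30.4→0.0 °C): 97.9 × 2.09 × 30.4 = 6220 J
q2 (melt at 0 °C): 97.9 × 339.0 = 33188 J
q3 (heat water 0.0→100.0 °C): 97.9 × 4.2 × 100.0 = 41118 J
q4 (vaporize at 100 °C): 97.9 × 2263.0 = 221548 J
q5 (heat steam 100.0→133.0 °C): 97.9 × 1.96 × 33.0 = 6332 J
Total: 6220 + 33188 + 41118 + 221548 + 6332 = 308406 J = 308 kJ

q = 308 kJ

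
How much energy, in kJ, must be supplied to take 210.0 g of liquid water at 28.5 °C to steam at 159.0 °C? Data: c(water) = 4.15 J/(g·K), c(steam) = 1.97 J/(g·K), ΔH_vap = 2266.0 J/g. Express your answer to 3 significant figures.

q1 (heat water 28.5→100.0 °C): 210.0 × 4.15 × 71.5 = 62312 J
q2 (vaporize at 100 °C): 210.0 × 2266.0 = 475860 J
q3 (heat steam 100.0→159.0 °C): 210.0 × 1.97 × 59.0 = 24408 J
Total: 62312 + 475860 + 24408 = 562580 J = 563 kJ

q = 563 kJ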